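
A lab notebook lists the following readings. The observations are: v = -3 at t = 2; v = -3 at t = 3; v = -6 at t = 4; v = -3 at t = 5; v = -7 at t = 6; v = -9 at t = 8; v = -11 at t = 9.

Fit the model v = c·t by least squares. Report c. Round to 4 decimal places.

c = -1.1362

Sums needed: Σt·t = 235.
Right-hand side: Σt·v = -267.
XᵀX·[c]ᵀ = Xᵀv becomes [[235]]·[c]ᵀ = [-267]ᵀ.
c = (-267)/235 = -1.13617.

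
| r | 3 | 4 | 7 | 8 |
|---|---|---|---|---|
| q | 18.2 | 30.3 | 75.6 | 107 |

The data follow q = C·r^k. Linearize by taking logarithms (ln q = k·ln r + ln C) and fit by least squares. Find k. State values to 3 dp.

Let Y = ln q. Fitting Y = k·ln r + ln C by least squares:
Sums: Σln r = 6.5103, Σ(ln r)² = 11.2394, Σln q = 15.3109, Σln r·ln q = 26.0502.
Normal system: [[11.2394, 6.5103]; [6.5103, 4]]·[k, ln C]ᵀ = [26.0502, 15.3109]ᵀ.
Δ = 11.2394·4 − (6.5103)² = 2.5742; k = (26.0502·4 − 6.5103·15.3109)/2.5742 = 1.75718, ln C = (11.2394·15.3109 − 6.5103·26.0502)/2.5742 = 0.96779.

k = 1.757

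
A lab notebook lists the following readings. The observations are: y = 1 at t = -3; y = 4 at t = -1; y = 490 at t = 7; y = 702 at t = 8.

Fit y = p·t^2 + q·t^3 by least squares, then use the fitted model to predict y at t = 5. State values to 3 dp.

The normal system MᵀM·[p, q]ᵀ = Mᵀy is [[6579, 49331]; [49331, 380523]]·[p, q]ᵀ = [68951, 527463]ᵀ.
Δ = 6579·380523 − 49331² = 69913256.
p = (68951·380523 − 49331·527463)/69913256 = 27145515/8739157; q = (6579·527463 − 49331·68951)/69913256 = 8594662/8739157.
At t = 5: ŷ = (27145515/8739157)·(25) + (8594662/8739157)·(125) = 250424375/1248451.

ŷ = 200.588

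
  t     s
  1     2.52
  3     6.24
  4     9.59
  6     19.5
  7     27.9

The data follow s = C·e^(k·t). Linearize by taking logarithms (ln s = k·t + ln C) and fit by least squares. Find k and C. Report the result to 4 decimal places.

k = 0.3974, C = 1.8113

Taking logs, ln s = k·t + ln C, so regress ln s on t.
Σt = 21.0000, Σ(t)² = 111.0000, Σln s = 11.3150, Σt·ln s = 56.5830.
Normal system: [[111.0000, 21.0000]; [21.0000, 5]]·[k, ln C]ᵀ = [56.5830, 11.3150]ᵀ.
Solving (det = 114.0000): k = 0.39737, ln C = 0.59406, so C = exp(0.59406) = 1.81133.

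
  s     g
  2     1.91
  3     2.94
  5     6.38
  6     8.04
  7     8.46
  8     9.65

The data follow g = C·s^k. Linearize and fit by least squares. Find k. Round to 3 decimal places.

k = 1.223

With ln gᵢ as the transformed response and ln sᵢ as the regressor:
Sums: Σln s = 9.2183, Σ(ln s)² = 15.5987, Σln g = 10.0654, Σln s·ln g = 17.2199.
Normal system: [[15.5987, 9.2183]; [9.2183, 6]]·[k, ln C]ᵀ = [17.2199, 10.0654]ᵀ.
Slope k = (n·Σln s·ln g − Σln s·Σln g)/(n·Σ(ln s)² − (Σln s)²) = (6·17.2199 − 9.2183·10.0654)/8.6152 = 1.22260; ln C = (Σln g − k·Σln s)/n = -0.20082.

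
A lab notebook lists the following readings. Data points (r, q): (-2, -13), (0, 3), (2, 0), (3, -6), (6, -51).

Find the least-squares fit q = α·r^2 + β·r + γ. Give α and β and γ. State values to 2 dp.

α = -2.04, β = 3.36, γ = 2.17

Normal-equation sums: Σr^2·r^2 = 1409, Σr^2·r = 243, Σr^2 = 53, Σr·r = 53, Σr = 9, Σ1 = 5.
For Xᵀq: Σr^2·q = -1942, Σr·q = -298, Σq = -67.
So XᵀX·[α, β, γ]ᵀ = Xᵀq: [[1409, 243, 53]; [243, 53, 9]; [53, 9, 5]]·[α, β, γ]ᵀ = [-1942, -298, -67]ᵀ.
Row-reducing yields α = -15955/7826, β = 26267/7826, γ = 8487/3913.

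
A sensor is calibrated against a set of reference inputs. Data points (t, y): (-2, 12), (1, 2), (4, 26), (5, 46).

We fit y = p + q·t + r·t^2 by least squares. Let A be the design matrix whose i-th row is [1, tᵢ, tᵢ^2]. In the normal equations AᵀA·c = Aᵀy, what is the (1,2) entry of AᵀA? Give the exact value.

Row 1 ↔ basis 1, column 2 ↔ basis t, so (AᵀA)_{1,2} = Σᵢ t = (1)·(-2) + (1)·(1) + (1)·(4) + (1)·(5) = 8.

8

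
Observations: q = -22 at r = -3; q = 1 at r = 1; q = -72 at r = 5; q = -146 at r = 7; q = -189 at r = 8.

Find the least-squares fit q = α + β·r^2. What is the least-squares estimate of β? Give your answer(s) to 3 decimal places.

Sums needed: Σ1 = 5, Σr^2 = 148, Σr^2·r^2 = 7204.
Moment sums: Σq = -428, Σr^2·q = -21247.
XᵀX·[α, β]ᵀ = Xᵀq becomes [[5, 148]; [148, 7204]]·[α, β]ᵀ = [-428, -21247]ᵀ.
Eliminating β: 7204·(row 1) − 148·(row 2) gives 14116·α = 7204·(-428) − 148·(-21247) = 61244, so α = 15311/3529.
Then β = ((-21247) − 148·(15311/3529))/7204 = -42891/14116.

β = -3.038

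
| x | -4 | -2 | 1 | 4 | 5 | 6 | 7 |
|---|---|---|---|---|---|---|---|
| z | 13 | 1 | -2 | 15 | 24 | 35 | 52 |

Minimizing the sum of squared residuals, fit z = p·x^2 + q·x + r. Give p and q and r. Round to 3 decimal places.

p = 1.083, q = 0.153, r = -3.408

Entries of AᵀA: Σx^2·x^2 = 4851, Σx^2·x = 677, Σx^2 = 147, Σx·x = 147, Σx = 17, Σ1 = 7.
Right-hand side: Σx^2·z = 4858, Σx·z = 698, Σz = 138.
Normal equations: [[4851, 677, 147]; [677, 147, 17]; [147, 17, 7]]·[p, q, r]ᵀ = [4858, 698, 138]ᵀ.
Inverting the 3×3 Gram matrix, [p, q, r]ᵀ = [7970/7357, 161/1051, -25069/7357]ᵀ.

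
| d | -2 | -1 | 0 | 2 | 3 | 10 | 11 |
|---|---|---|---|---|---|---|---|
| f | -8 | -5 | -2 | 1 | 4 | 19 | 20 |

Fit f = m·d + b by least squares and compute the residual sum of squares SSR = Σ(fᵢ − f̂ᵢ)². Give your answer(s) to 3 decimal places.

SSR = 2.517

Sums needed: Σd·d = 239, Σd = 23, Σ1 = 7.
Right-hand side: Σd·f = 445, Σf = 29.
Normal equations: [[239, 23]; [23, 7]]·[m, b]ᵀ = [445, 29]ᵀ.
det = 239·7 − 23² = 1144.
m = (445·7 − 23·29)/1144 = 306/143; b = (239·29 − 23·445)/1144 = -413/143.
Residuals: -119/143, 4/143, 127/143, -56/143, 67/143, 70/143, -93/143; SSR = 360/143.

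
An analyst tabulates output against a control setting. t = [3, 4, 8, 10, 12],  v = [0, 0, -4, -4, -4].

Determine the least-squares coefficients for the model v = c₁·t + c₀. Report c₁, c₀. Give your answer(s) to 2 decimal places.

c₁ = -0.53, c₀ = 1.50

Normal-equation sums: Σt·t = 333, Σt = 37, Σ1 = 5.
Right-hand side: Σt·v = -120, Σv = -12.
Eliminating c₀: 5·(row 1) − 37·(row 2) gives 296·c₁ = 5·(-120) − 37·(-12) = -156, so c₁ = -39/74.
Then c₀ = ((-12) − 37·(-39/74))/5 = 3/2.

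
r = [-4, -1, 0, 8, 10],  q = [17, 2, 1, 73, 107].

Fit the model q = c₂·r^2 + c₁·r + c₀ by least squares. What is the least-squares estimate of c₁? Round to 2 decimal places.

The normal system MᵀM·[c₂, c₁, c₀]ᵀ = Mᵀq is [[14353, 1447, 181]; [1447, 181, 13]; [181, 13, 5]]·[c₂, c₁, c₀]ᵀ = [15646, 1584, 200]ᵀ.
Row-reducing yields c₂ = 248092/243651, c₁ = 115541/243651, c₀ = 154901/81217.

c₁ = 0.47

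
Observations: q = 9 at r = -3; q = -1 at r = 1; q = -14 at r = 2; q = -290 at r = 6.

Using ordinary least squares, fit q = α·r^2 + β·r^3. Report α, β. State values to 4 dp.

α = -1.9786, β = -1.0121

From the data, Σr^2·r^2 = 1394, Σr^2·r^3 = 7566, Σr^3·r^3 = 47450.
For Xᵀq: Σr^2·q = -10416, Σr^3·q = -62996.
det = 1394·47450 − 7566² = 8900944.
α = ((-10416)·47450 − 7566·(-62996))/8900944 = -169341/85586; β = (1394·(-62996) − 7566·(-10416))/8900944 = -1126121/1112618.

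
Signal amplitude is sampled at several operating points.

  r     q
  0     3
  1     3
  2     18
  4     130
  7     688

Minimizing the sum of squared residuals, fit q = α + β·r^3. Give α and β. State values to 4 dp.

α = 2.0010, β = 2.0000

From the data, Σ1 = 5, Σr^3 = 416, Σr^3·r^3 = 121810.
For Aᵀq: Σq = 842, Σr^3·q = 244451.
So AᵀA·[α, β]ᵀ = Aᵀq: [[5, 416]; [416, 121810]]·[α, β]ᵀ = [842, 244451]ᵀ.
Eliminating β: 121810·(row 1) − 416·(row 2) gives 435994·α = 121810·842 − 416·244451 = 872404, so α = 33554/16769.
Then β = (244451 − 416·(33554/16769))/121810 = 871983/435994.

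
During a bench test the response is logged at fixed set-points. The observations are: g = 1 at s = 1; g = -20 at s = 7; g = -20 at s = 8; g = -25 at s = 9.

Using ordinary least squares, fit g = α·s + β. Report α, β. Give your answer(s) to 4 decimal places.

α = -3.2000, β = 4.0000

Sums needed: Σs·s = 195, Σs = 25, Σ1 = 4.
For Aᵀg: Σs·g = -524, Σg = -64.
det = 195·4 − 25² = 155.
α = ((-524)·4 − 25·(-64))/155 = -16/5; β = (195·(-64) − 25·(-524))/155 = 4.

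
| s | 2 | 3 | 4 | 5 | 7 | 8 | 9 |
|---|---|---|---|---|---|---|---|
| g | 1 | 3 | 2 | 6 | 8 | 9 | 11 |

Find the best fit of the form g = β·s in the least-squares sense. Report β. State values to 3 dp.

From the data, Σs·s = 248.
And Σs·g = 276.
Normal equations: [[248]]·[β]ᵀ = [276]ᵀ.
β = 276/248 = 1.1129.

β = 1.113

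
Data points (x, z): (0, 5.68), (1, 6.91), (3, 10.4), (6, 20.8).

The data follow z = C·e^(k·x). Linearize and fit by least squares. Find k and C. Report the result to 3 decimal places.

k = 0.217, C = 5.584

With ln zᵢ as the transformed response and xᵢ as the regressor:
Σx = 10.0000, Σ(x)² = 46.0000, Σln z = 9.0467, Σx·ln z = 27.1681.
Equations: 46.0000·k + 10.0000·ln C = 27.1681;  10.0000·k + 4·ln C = 9.0467.
Slope k = (n·Σx·ln z − Σx·Σln z)/(n·Σ(x)² − (Σx)²) = (4·27.1681 − 10.0000·9.0467)/84.0000 = 0.21673; ln C = (Σln z − k·Σx)/n = 1.71984, so C = exp(1.71984) = 5.58361.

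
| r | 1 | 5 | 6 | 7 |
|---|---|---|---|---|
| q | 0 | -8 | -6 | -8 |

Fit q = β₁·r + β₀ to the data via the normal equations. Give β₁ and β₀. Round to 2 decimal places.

β₁ = -1.33, β₀ = 0.80

AᵀA·[β₁, β₀]ᵀ = Aᵀq reads: 111·β₁ + 19·β₀ = -132;  19·β₁ + 4·β₀ = -22.
Determinant 111·4 − 19² = 83.
β₁ = ((-132)·4 − 19·(-22))/83 = -110/83; β₀ = (111·(-22) − 19·(-132))/83 = 66/83.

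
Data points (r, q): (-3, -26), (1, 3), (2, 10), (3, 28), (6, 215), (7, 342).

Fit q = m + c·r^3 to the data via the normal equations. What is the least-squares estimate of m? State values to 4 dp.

m = 1.4436

Normal-equation sums: Σ1 = 6, Σr^3 = 568, Σr^3·r^3 = 165828.
And Σq = 572, Σr^3·q = 165287.
Δ = 6·165828 − 568² = 672344.
m = (572·165828 − 568·165287)/672344 = 121325/84043; c = (6·165287 − 568·572)/672344 = 333413/336172.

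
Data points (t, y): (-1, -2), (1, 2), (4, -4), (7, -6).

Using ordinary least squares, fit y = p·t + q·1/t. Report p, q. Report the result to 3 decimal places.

Setting ∂/∂p … = 0 gives: 67·p + 4·q = -54;  4·p + (1633/784)·q = 15/7.
Δ = 67·(1633/784) − 4² = 96867/784.
p = ((-54)·(1633/784) − 4·(15/7))/(96867/784) = -31634/32289; q = (67·(15/7) − 4·(-54))/(96867/784) = 93968/32289.

p = -0.980, q = 2.910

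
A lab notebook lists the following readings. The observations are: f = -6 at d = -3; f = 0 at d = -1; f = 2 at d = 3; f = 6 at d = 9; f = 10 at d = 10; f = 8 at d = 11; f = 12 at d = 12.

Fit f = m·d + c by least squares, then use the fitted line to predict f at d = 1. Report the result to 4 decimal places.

Sums needed: Σd·d = 465, Σd = 41, Σ1 = 7.
For Xᵀf: Σd·f = 410, Σf = 32.
XᵀX·[m, c]ᵀ = Xᵀf becomes [[465, 41]; [41, 7]]·[m, c]ᵀ = [410, 32]ᵀ.
Determinant 465·7 − 41² = 1574.
m = (410·7 − 41·32)/1574 = 779/787; c = (465·32 − 41·410)/1574 = -965/787.
At d = 1: f̂ = (779/787)·(1) + (-965/787)·(1) = -186/787.

f̂ = -0.2363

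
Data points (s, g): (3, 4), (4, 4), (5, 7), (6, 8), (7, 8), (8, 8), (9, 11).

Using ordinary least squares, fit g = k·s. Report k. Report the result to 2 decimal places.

The normal system MᵀM·[k]ᵀ = Mᵀg is [[280]]·[k]ᵀ = [330]ᵀ.
Hence k = 330 / 280 ≈ 1.17857.

k = 1.18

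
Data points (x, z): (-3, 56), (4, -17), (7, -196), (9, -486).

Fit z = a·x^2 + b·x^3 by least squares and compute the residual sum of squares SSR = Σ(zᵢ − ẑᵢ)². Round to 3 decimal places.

The normal system MᵀM·[a, b]ᵀ = Mᵀz is [[9299, 76637]; [76637, 653915]]·[a, b]ᵀ = [-48738, -424122]ᵀ.
Eliminating b: 653915·(row 1) − 76637·(row 2) gives 207525816·a = 653915·(-48738) − 76637·(-424122) = 632928444, so a = 52744037/17293818.
Then b = ((-424122) − 76637·(52744037/17293818))/653915 = -17398031/17293818.
Residuals: 4001773/2882303, -4070919/2882303, -1086918/2882303, 1017009/2882303; SSR = 12074465/2882303.

SSR = 4.189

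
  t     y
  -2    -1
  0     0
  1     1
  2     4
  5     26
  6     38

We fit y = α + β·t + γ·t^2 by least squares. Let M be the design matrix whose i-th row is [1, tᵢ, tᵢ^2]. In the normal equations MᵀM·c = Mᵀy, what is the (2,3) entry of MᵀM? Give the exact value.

Row 2 ↔ basis t, column 3 ↔ basis t^2, so (MᵀM)_{2,3} = Σᵢ (t)·(t^2) = (-2)·(4) + (0)·(0) + (1)·(1) + (2)·(4) + (5)·(25) + (6)·(36) = 342.

342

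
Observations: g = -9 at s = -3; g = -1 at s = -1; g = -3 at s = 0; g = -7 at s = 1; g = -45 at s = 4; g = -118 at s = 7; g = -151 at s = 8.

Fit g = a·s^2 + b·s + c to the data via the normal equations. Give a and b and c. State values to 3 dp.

a = -1.913, b = -3.245, c = -2.047

Entries of MᵀM: Σs^2·s^2 = 6836, Σs^2·s = 892, Σs^2 = 140, Σs·s = 140, Σs = 16, Σ1 = 7.
And Σs^2·g = -16255, Σs·g = -2193, Σg = -334.
Normal equations: [[6836, 892, 140]; [892, 140, 16]; [140, 16, 7]]·[a, b, c]ᵀ = [-16255, -2193, -334]ᵀ.
Solving the 3×3 system (Gaussian elimination) gives a = -151037/78972, b = -64061/19743, c = -13471/6581.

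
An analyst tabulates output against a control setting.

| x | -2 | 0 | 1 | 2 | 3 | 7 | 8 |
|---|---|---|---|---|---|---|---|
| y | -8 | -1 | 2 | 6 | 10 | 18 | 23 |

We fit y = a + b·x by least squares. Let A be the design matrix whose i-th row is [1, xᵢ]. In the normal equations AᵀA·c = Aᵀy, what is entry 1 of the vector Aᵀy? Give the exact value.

Entry 1 ↔ basis 1, so (Aᵀy)_{1} = Σᵢ yᵢ = (1)·(-8) + (1)·(-1) + (1)·(2) + (1)·(6) + (1)·(10) + (1)·(18) + (1)·(23) = 50.

50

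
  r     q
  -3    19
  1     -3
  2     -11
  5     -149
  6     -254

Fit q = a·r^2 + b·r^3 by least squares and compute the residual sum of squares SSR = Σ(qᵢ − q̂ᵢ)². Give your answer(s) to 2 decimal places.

From the data, Σr^2·r^2 = 2019, Σr^2·r^3 = 10691, Σr^3·r^3 = 63075.
For Aᵀq: Σr^2·q = -12745, Σr^3·q = -74093.
AᵀA·[a, b]ᵀ = Aᵀq becomes [[2019, 10691]; [10691, 63075]]·[a, b]ᵀ = [-12745, -74093]ᵀ.
det = 2019·63075 − 10691² = 13050944.
a = ((-12745)·63075 − 10691·(-74093))/13050944 = -2940653/3262736; b = (2019·(-74093) − 10691·(-12745))/13050944 = -3334243/3262736.
Residuals: -391675/815684, -219582/203921, 636615/815684, 1037259/815684, -668737/815684; SSR = 3498001/815684.

SSR = 4.29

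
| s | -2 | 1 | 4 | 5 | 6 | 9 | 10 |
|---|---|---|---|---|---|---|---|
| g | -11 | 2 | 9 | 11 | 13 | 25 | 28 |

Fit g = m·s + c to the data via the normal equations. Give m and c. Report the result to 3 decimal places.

Setting ∂/∂m … = 0 gives: 263·m + 33·c = 698;  33·m + 7·c = 77.
Δ = 263·7 − 33² = 752.
m = (698·7 − 33·77)/752 = 2345/752; c = (263·77 − 33·698)/752 = -2783/752.

m = 3.118, c = -3.701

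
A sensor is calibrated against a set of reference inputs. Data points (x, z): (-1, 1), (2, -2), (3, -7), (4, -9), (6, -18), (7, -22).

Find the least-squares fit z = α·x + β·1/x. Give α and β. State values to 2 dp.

Entries of MᵀM: Σx·x = 115, Σx·1/x = 6, Σ1/x·1/x = 10385/7056.
And Σx·z = -324, Σ1/x·z = -1069/84.
Normal equations: [[115, 6]; [6, 10385/7056]]·[α, β]ᵀ = [-324, -1069/84]ᵀ.
Determinant 115·(10385/7056) − 6² = 940259/7056.
α = ((-324)·(10385/7056) − 6·(-1069/84))/(940259/7056) = -2825964/940259; β = (115·(-1069/84) − 6·(-324))/(940259/7056) = 3390324/940259.

α = -3.01, β = 3.61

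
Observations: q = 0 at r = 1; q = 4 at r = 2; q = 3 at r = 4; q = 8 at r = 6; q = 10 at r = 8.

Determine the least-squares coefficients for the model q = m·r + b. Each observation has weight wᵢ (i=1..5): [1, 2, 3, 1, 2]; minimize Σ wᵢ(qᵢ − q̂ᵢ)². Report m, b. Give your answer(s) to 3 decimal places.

Compute the Gram sums: Σwᵢ·r·r = 221, Σwᵢ·r = 39, Σwᵢ·1 = 9.
Right-hand side: Σwᵢ·r·q = 260, Σwᵢ·q = 45.
So XᵀWX·[m, b]ᵀ = XᵀWq: [[221, 39]; [39, 9]]·[m, b]ᵀ = [260, 45]ᵀ.
det = 221·9 − 39² = 468.
m = (260·9 − 39·45)/468 = 5/4; b = (221·45 − 39·260)/468 = -5/12.

m = 1.250, b = -0.417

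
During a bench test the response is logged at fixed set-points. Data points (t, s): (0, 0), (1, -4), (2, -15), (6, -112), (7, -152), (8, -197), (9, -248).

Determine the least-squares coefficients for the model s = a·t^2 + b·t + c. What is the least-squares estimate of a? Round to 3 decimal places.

Setting ∂/∂a … = 0 gives: 14371·a + 1809·b + 235·c = -44240;  1809·a + 235·b + 33·c = -5578;  235·a + 33·b + 7·c = -728.
Inverting the 3×3 Gram matrix, [a, b, c]ᵀ = [-19843/6776, -7913/6776, -621/3388]ᵀ.

a = -2.928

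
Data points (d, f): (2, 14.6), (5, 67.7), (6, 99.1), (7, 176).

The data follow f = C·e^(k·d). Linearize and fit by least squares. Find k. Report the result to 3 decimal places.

k = 0.492

Linearized form: ln f = k·d + ln C. From the 4 transformed points,
AᵀA = [[114.0000, 20.0000]; [20.0000, 4]], rhs = [90.2076, 16.6627]ᵀ  (here Σd = 20.0000, Σ(d)² = 114.0000, Σln f = 16.6627, Σd·ln f = 90.2076).
Δ = 114.0000·4 − (20.0000)² = 56.0000; k = (90.2076·4 − 20.0000·16.6627)/56.0000 = 0.49243, ln C = (114.0000·16.6627 − 20.0000·90.2076)/56.0000 = 1.70353.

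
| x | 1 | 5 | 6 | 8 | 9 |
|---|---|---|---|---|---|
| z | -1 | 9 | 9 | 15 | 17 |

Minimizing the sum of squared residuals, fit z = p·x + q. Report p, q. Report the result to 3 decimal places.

AᵀA·[p, q]ᵀ = Aᵀz reads: 207·p + 29·q = 371;  29·p + 5·q = 49.
(Σx·x = 207, Σx = 29, Σ1 = 5, Σx·z = 371, Σz = 49.)
det = 207·5 − 29² = 194.
p = (371·5 − 29·49)/194 = 217/97; q = (207·49 − 29·371)/194 = -308/97.

p = 2.237, q = -3.175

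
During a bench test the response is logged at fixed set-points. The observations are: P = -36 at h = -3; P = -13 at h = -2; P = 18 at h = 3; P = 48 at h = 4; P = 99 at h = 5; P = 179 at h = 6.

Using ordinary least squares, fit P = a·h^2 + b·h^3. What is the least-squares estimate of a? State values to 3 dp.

a = -1.025

From the data, Σh^2·h^2 = 2355, Σh^2·h^3 = 11893, Σh^3·h^3 = 67899.
And Σh^2·P = 9473, Σh^3·P = 55673.
So XᵀX·[a, b]ᵀ = XᵀP: [[2355, 11893]; [11893, 67899]]·[a, b]ᵀ = [9473, 55673]ᵀ.
Eliminating b: 67899·(row 1) − 11893·(row 2) gives 18458696·a = 67899·9473 − 11893·55673 = -18911762, so a = -9455881/9229348.
Then b = (55673 − 11893·(-9455881/9229348))/67899 = 9223763/9229348.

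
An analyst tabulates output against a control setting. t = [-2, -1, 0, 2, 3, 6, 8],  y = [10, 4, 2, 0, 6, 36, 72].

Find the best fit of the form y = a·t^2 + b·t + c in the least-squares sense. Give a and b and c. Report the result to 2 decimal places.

a = 1.42, b = -2.43, c = 0.22

The normal equations are: 5506·a + 754·b + 118·c = 6002;  754·a + 118·b + 16·c = 786;  118·a + 16·b + 7·c = 130.
Inverting the 3×3 Gram matrix, [a, b, c]ᵀ = [715/504, -6133/2520, 277/1260]ᵀ.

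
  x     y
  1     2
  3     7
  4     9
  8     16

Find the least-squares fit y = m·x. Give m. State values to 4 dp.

Sums needed: Σx·x = 90.
For Aᵀy: Σx·y = 187.
Hence m = 187 / 90 ≈ 2.07778.

m = 2.0778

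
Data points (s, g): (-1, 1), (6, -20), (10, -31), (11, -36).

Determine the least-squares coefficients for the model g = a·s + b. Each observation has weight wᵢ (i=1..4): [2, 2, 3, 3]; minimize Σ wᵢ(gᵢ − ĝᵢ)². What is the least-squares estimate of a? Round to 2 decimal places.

With design matrix M, MᵀWM = [[737, 73]; [73, 10]] and MᵀWg = [-2360, -239]ᵀ.
Δ = 737·10 − 73² = 2041.
a = ((-2360)·10 − 73·(-239))/2041 = -6153/2041; b = (737·(-239) − 73·(-2360))/2041 = -3863/2041.

a = -3.01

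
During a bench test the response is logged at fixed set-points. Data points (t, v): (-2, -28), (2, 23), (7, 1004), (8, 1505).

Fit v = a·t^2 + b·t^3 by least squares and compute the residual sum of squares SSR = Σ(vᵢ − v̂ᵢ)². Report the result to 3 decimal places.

SSR = 3.478

Forming MᵀM = [[6529, 49575]; [49575, 379921]] and Mᵀv = [145496, 1115340]ᵀ gives MᵀM·[a, b]ᵀ = Mᵀv.
Eliminating b: 379921·(row 1) − 49575·(row 2) gives 22823584·a = 379921·145496 − 49575·1115340 = -15994684, so a = -3998671/5705896.
Then b = (1115340 − 49575·(-3998671/5705896))/379921 = 17272665/5705896.
Residuals: -1397271/1426474, 2262243/1426474, 2328/101891, -39507/713237; SSR = 4961475/1426474.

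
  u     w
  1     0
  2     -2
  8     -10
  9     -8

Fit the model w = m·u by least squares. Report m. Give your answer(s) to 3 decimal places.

m = -1.040

Sums needed: Σu·u = 150.
And Σu·w = -156.
Normal equations: [[150]]·[m]ᵀ = [-156]ᵀ.
m = (-156)/150 = -1.04.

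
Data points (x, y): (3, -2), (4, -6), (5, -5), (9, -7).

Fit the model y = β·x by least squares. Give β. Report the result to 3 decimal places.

β = -0.901

AᵀA·[β]ᵀ = Aᵀy reads: 131·β = -118.
β = (-118)/131 = -0.900763.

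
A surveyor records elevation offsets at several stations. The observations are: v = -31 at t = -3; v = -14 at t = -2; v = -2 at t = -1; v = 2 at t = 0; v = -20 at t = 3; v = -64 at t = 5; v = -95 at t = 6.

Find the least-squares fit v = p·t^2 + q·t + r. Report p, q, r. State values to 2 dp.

p = -3.01, q = 1.87, r = 2.03

Sums needed: Σt^2·t^2 = 2100, Σt^2·t = 332, Σt^2 = 84, Σt·t = 84, Σt = 8, Σ1 = 7.
Moment sums: Σt^2·v = -5537, Σt·v = -827, Σv = -224.
Solving the 3×3 system (Gaussian elimination) gives p = -4907/1628, q = 763/407, r = 75/37.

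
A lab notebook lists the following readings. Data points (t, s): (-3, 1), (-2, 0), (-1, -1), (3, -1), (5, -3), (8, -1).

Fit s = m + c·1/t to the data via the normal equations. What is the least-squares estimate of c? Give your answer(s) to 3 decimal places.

c = -1.056

Forming AᵀA = [[6, -47/40]; [-47/40, 22001/14400]] and Aᵀs = [-5, -47/120]ᵀ gives AᵀA·[m, c]ᵀ = Aᵀs.
Eliminating c: (22001/14400)·(row 1) − (-47/40)·(row 2) gives (1495/192)·m = (22001/14400)·(-5) − (-47/40)·(-47/120) = -14579/1800, so m = -116632/112125.
Then c = ((-47/120) − (-47/40)·(-116632/112125))/(22001/14400) = -7896/7475.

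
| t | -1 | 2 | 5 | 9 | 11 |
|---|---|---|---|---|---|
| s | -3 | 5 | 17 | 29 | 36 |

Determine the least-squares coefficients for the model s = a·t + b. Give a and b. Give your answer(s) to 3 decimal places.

MᵀM·[a, b]ᵀ = Mᵀs reads: 232·a + 26·b = 755;  26·a + 5·b = 84.
(Σt·t = 232, Σt = 26, Σ1 = 5, Σt·s = 755, Σs = 84.)
Determinant 232·5 − 26² = 484.
a = (755·5 − 26·84)/484 = 1591/484; b = (232·84 − 26·755)/484 = -71/242.

a = 3.287, b = -0.293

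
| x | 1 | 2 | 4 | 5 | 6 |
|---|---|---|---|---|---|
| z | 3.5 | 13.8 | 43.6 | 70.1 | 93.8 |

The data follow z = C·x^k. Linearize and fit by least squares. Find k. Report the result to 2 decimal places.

Linearized form: ln z = k·ln x + ln C. From the 5 transformed points,
Σln x = 5.4806, Σ(ln x)² = 8.2030, Σln z = 16.4436, Σln x·ln z = 22.0293.
Equations: 8.2030·k + 5.4806·ln C = 22.0293;  5.4806·k + 5·ln C = 16.4436.
Solving (det = 10.9774): k = 1.82422, ln C = 1.28914.

k = 1.82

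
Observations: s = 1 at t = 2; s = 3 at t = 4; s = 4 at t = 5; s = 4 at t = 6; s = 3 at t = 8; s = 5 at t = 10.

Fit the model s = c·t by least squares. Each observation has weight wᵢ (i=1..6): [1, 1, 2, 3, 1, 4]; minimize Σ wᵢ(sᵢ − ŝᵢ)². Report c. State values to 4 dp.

AᵀWA·[c]ᵀ = AᵀWs reads: 642·c = 350.
(Σwᵢ·t·t = 642, Σwᵢ·t·s = 350.)
Hence c = 350 / 642 ≈ 0.545171.

c = 0.5452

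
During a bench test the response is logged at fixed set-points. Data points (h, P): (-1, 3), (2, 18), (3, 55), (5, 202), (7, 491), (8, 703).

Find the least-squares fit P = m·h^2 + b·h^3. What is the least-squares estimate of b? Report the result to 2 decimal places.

Normal-equation sums: Σh^2·h^2 = 7220, Σh^2·h^3 = 52974, Σh^3·h^3 = 396212.
Right-hand side: Σh^2·P = 74671, Σh^3·P = 555225.
Normal equations: [[7220, 52974]; [52974, 396212]]·[m, b]ᵀ = [74671, 555225]ᵀ.
Eliminating b: 396212·(row 1) − 52974·(row 2) gives 54405964·m = 396212·74671 − 52974·555225 = 173057102, so m = 86528551/27202982.
Then b = (555225 − 52974·(86528551/27202982))/396212 = 26551473/27202982.

b = 0.98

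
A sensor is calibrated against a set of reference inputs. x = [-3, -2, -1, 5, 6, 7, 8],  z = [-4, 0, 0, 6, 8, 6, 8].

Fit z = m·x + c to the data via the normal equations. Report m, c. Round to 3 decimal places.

m = 0.974, c = 0.646

Sums needed: Σx·x = 188, Σx = 20, Σ1 = 7.
For Mᵀz: Σx·z = 196, Σz = 24.
Normal equations: [[188, 20]; [20, 7]]·[m, c]ᵀ = [196, 24]ᵀ.
Determinant 188·7 − 20² = 916.
m = (196·7 − 20·24)/916 = 223/229; c = (188·24 − 20·196)/916 = 148/229.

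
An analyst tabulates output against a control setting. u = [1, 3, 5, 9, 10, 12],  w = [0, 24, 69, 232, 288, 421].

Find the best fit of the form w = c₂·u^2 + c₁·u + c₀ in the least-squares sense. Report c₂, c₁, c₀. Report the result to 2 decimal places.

Setting ∂/∂c₂ … = 0 gives: 38004·c₂ + 3610·c₁ + 360·c₀ = 110157;  3610·c₂ + 360·c₁ + 40·c₀ = 10437;  360·c₂ + 40·c₁ + 6·c₀ = 1034.
Row-reducing yields c₂ = 60925/20082, c₁ = -45631/33470, c₀ = -6089/10041.

c₂ = 3.03, c₁ = -1.36, c₀ = -0.61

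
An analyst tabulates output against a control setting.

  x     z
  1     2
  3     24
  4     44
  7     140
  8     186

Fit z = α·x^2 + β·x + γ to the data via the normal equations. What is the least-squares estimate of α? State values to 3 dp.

Sums needed: Σx^2·x^2 = 6835, Σx^2·x = 947, Σx^2 = 139, Σx·x = 139, Σx = 23, Σ1 = 5.
Moment sums: Σx^2·z = 19686, Σx·z = 2718, Σz = 396.
Row-reducing yields α = 2573/836, β = -1267/836, γ = 255/418.

α = 3.078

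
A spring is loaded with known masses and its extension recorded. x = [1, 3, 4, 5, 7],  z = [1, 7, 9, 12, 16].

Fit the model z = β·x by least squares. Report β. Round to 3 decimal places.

Compute the Gram sums: Σx·x = 100.
And Σx·z = 230.
β = 230/100 = 2.3.

β = 2.300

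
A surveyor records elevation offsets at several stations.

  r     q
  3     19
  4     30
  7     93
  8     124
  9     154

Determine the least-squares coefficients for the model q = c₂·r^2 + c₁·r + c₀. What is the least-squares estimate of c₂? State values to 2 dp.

Normal-equation sums: Σr^2·r^2 = 13395, Σr^2·r = 1675, Σr^2 = 219, Σr·r = 219, Σr = 31, Σ1 = 5.
And Σr^2·q = 25618, Σr·q = 3206, Σq = 420.
MᵀM·[c₂, c₁, c₀]ᵀ = Mᵀq becomes [[13395, 1675, 219]; [1675, 219, 31]; [219, 31, 5]]·[c₂, c₁, c₀]ᵀ = [25618, 3206, 420]ᵀ.
Solving the 3×3 system (Gaussian elimination) gives c₂ = 811/406, c₁ = -479/406, c₀ = 776/203.

c₂ = 2.00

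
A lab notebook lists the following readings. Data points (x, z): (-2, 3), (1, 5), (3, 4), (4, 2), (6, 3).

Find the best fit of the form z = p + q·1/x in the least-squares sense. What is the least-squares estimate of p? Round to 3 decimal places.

MᵀM·[p, q]ᵀ = Mᵀz reads: 5·p + (5/4)·q = 17;  (5/4)·p + (209/144)·q = 35/6.
Δ = 5·(209/144) − (5/4)² = 205/36.
p = (17·(209/144) − (5/4)·(35/6))/(205/36) = 2503/820; q = (5·(35/6) − (5/4)·17)/(205/36) = 57/41.

p = 3.052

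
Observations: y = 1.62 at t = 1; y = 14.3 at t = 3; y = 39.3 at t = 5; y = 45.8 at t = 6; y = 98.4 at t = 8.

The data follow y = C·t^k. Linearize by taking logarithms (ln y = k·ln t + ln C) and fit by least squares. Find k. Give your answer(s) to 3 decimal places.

k = 1.940

Linearized form: ln y = k·ln t + ln C. From the 5 transformed points,
Σln t = 6.5793, Σ(ln t)² = 11.3317, Σln y = 15.2272, Σln t·ln y = 25.2260.
Equations: 11.3317·k + 6.5793·ln C = 25.2260;  6.5793·k + 5·ln C = 15.2272.
Slope k = (n·Σln t·ln y − Σln t·Σln y)/(n·Σ(ln t)² − (Σln t)²) = (5·25.2260 − 6.5793·15.2272)/13.3720 = 1.94035; ln C = (Σln y − k·Σln t)/n = 0.49224.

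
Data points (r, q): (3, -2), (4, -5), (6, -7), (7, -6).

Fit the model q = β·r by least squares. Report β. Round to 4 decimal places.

β = -1.0000

Normal-equation sums: Σr·r = 110.
For Mᵀq: Σr·q = -110.
Normal equations: [[110]]·[β]ᵀ = [-110]ᵀ.
Hence β = -110 / 110 ≈ -1.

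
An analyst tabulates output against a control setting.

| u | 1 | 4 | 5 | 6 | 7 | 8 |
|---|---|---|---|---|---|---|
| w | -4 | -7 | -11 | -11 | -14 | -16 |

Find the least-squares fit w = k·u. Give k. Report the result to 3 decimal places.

Setting ∂/∂k … = 0 gives: 191·k = -379.
(Σu·u = 191, Σu·w = -379.)
k = (-379)/191 = -1.98429.

k = -1.984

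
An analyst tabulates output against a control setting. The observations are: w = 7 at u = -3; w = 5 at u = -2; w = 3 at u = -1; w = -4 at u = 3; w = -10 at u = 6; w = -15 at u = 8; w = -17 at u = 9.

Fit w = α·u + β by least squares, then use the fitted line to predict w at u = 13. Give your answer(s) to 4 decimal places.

ŵ = -24.4874

Setting ∂/∂α … = 0 gives: 204·α + 20·β = -379;  20·α + 7·β = -31.
Δ = 204·7 − 20² = 1028.
α = ((-379)·7 − 20·(-31))/1028 = -2033/1028; β = (204·(-31) − 20·(-379))/1028 = 314/257.
At u = 13: ŵ = (-2033/1028)·(13) + (314/257)·(1) = -25173/1028.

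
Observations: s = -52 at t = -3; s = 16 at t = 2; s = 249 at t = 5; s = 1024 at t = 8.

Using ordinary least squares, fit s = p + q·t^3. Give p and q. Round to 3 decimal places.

The normal system AᵀA·[p, q]ᵀ = Aᵀs is [[4, 618]; [618, 278562]]·[p, q]ᵀ = [1237, 556945]ᵀ.
Δ = 4·278562 − 618² = 732324.
p = (1237·278562 − 618·556945)/732324 = 32432/61027; q = (4·556945 − 618·1237)/732324 = 731657/366162.

p = 0.531, q = 1.998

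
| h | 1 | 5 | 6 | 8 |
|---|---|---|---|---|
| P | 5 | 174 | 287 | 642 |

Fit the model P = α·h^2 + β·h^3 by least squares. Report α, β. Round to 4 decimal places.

α = 1.8339, β = 1.0245

The normal equations are: 6018·α + 43670·β = 55775;  43670·α + 324426·β = 412451.
(Σh^2·h^2 = 6018, Σh^2·h^3 = 43670, Σh^3·h^3 = 324426, Σh^2·P = 55775, Σh^3·P = 412451.)
det = 6018·324426 − 43670² = 45326768.
α = (55775·324426 − 43670·412451)/45326768 = 20781245/11331692; β = (6018·412451 − 43670·55775)/45326768 = 11608967/11331692.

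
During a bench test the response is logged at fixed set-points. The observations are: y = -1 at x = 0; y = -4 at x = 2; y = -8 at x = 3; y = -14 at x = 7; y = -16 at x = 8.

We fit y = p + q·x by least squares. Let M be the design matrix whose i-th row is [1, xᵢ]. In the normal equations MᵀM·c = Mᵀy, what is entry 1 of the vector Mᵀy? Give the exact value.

Entry 1 ↔ basis 1, so (Mᵀy)_{1} = Σᵢ yᵢ = (1)·(-1) + (1)·(-4) + (1)·(-8) + (1)·(-14) + (1)·(-16) = -43.

-43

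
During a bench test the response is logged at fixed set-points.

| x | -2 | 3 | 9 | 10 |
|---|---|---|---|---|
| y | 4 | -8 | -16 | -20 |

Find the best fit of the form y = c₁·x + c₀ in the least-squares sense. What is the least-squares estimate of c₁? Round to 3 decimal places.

c₁ = -1.872

Entries of AᵀA: Σx·x = 194, Σx = 20, Σ1 = 4.
Moment sums: Σx·y = -376, Σy = -40.
So AᵀA·[c₁, c₀]ᵀ = Aᵀy: [[194, 20]; [20, 4]]·[c₁, c₀]ᵀ = [-376, -40]ᵀ.
Determinant 194·4 − 20² = 376.
c₁ = ((-376)·4 − 20·(-40))/376 = -88/47; c₀ = (194·(-40) − 20·(-376))/376 = -30/47.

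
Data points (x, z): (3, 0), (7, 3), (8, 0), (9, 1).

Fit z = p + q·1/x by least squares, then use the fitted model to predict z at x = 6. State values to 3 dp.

Setting ∂/∂p … = 0 gives: 4·p + (359/504)·q = 4;  (359/504)·p + (40513/254016)·q = 34/63.
Δ = 4·(40513/254016) − (359/504)² = 11057/84672.
p = (4·(40513/254016) − (359/504)·(34/63))/(11057/84672) = 21468/11057; q = (4·(34/63) − (359/504)·4)/(11057/84672) = -58464/11057.
At x = 6: ẑ = (21468/11057)·(1) + (-58464/11057)·(1/6) = 11724/11057.

ẑ = 1.060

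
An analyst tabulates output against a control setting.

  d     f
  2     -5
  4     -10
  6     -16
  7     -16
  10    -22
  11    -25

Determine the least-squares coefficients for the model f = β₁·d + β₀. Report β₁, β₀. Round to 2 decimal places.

Compute the Gram sums: Σd·d = 326, Σd = 40, Σ1 = 6.
Right-hand side: Σd·f = -753, Σf = -94.
Δ = 326·6 − 40² = 356.
β₁ = ((-753)·6 − 40·(-94))/356 = -379/178; β₀ = (326·(-94) − 40·(-753))/356 = -131/89.

β₁ = -2.13, β₀ = -1.47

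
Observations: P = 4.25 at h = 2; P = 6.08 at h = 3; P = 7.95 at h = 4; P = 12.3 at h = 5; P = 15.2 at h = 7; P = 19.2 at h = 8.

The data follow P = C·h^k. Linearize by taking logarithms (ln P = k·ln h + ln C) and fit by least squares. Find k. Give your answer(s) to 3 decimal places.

Taking logs, ln P = k·ln h + ln C, so regress ln P on ln h.
Σln h = 8.8128, Σ(ln h)² = 14.3101, Σln P = 13.5109, Σln h·ln P = 21.3390.
Normal system: [[14.3101, 8.8128]; [8.8128, 6]]·[k, ln C]ᵀ = [21.3390, 13.5109]ᵀ.
Solving (det = 8.1947): k = 1.09392, ln C = 0.64506.

k = 1.094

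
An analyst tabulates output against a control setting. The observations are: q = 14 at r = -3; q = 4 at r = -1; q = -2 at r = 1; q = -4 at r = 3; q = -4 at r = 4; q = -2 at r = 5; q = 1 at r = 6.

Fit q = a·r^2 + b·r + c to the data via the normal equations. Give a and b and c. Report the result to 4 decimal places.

Setting ∂/∂a … = 0 gives: 2341·a + 405·b + 97·c = 14;  405·a + 97·b + 15·c = -80;  97·a + 15·b + 7·c = 7.
Solving the 3×3 system (Gaussian elimination) gives a = 46709/90258, b = -91395/30086, c = 15272/45129.

a = 0.5175, b = -3.0378, c = 0.3384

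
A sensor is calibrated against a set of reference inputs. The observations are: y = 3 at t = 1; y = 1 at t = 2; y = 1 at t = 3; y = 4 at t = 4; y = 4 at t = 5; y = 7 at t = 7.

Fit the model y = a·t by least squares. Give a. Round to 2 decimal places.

a = 0.89

Normal-equation sums: Σt·t = 104.
And Σt·y = 93.
a = 93/104 = 0.894231.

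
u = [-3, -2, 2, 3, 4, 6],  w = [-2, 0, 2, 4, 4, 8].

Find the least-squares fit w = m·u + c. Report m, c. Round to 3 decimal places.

From the data, Σu·u = 78, Σu = 10, Σ1 = 6.
Moment sums: Σu·w = 86, Σw = 16.
Normal equations: [[78, 10]; [10, 6]]·[m, c]ᵀ = [86, 16]ᵀ.
Δ = 78·6 − 10² = 368.
m = (86·6 − 10·16)/368 = 89/92; c = (78·16 − 10·86)/368 = 97/92.

m = 0.967, c = 1.054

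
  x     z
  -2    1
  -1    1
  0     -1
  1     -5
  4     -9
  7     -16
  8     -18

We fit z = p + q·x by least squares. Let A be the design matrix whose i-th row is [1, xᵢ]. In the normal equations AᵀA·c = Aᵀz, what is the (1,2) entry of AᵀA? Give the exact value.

17

Row 1 ↔ basis 1, column 2 ↔ basis x, so (AᵀA)_{1,2} = Σᵢ x = (1)·(-2) + (1)·(-1) + (1)·(0) + (1)·(1) + (1)·(4) + (1)·(7) + (1)·(8) = 17.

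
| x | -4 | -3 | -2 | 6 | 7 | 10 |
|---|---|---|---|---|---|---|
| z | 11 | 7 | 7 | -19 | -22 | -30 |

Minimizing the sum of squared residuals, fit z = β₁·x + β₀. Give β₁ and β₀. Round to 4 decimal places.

The normal system AᵀA·[β₁, β₀]ᵀ = Aᵀz is [[214, 14]; [14, 6]]·[β₁, β₀]ᵀ = [-647, -46]ᵀ.
Δ = 214·6 − 14² = 1088.
β₁ = ((-647)·6 − 14·(-46))/1088 = -1619/544; β₀ = (214·(-46) − 14·(-647))/1088 = -393/544.

β₁ = -2.9761, β₀ = -0.7224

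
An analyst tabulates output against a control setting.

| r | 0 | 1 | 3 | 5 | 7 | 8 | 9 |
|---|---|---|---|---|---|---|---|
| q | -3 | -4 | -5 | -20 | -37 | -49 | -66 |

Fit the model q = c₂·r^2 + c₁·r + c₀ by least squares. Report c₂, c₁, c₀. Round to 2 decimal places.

Setting ∂/∂c₂ … = 0 gives: 13765·c₂ + 1737·c₁ + 229·c₀ = -10844;  1737·c₂ + 229·c₁ + 33·c₀ = -1364;  229·c₂ + 33·c₁ + 7·c₀ = -184.
Row-reducing yields c₂ = -12163/12441, c₁ = 635/319, c₀ = -45866/12441.

c₂ = -0.98, c₁ = 1.99, c₀ = -3.69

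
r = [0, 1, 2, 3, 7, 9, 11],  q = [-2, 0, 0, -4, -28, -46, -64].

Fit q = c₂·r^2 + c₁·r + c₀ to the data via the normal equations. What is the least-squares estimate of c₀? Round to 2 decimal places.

c₀ = 0.18

Compute the Gram sums: Σr^2·r^2 = 23701, Σr^2·r = 2439, Σr^2 = 265, Σr·r = 265, Σr = 33, Σ1 = 7.
Right-hand side: Σr^2·q = -12878, Σr·q = -1326, Σq = -144.
Normal equations: [[23701, 2439, 265]; [2439, 265, 33]; [265, 33, 7]]·[c₂, c₁, c₀]ᵀ = [-12878, -1326, -144]ᵀ.
Solving the 3×3 system (Gaussian elimination) gives c₂ = -74837/140601, c₁ = -5953/46867, c₀ = 24944/140601.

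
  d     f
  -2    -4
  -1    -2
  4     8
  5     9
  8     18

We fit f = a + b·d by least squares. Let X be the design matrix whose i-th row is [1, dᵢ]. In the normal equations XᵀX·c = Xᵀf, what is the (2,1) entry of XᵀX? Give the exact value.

Row 2 ↔ basis d, column 1 ↔ basis 1, so (XᵀX)_{2,1} = Σᵢ d = (-2)·(1) + (-1)·(1) + (4)·(1) + (5)·(1) + (8)·(1) = 14.

14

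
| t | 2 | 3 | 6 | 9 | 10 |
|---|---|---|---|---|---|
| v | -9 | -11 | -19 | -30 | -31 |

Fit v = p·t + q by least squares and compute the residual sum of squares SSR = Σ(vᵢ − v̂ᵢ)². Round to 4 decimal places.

Sums needed: Σt·t = 230, Σt = 30, Σ1 = 5.
And Σt·v = -745, Σv = -100.
Determinant 230·5 − 30² = 250.
p = ((-745)·5 − 30·(-100))/250 = -29/10; q = (230·(-100) − 30·(-745))/250 = -13/5.
Residuals: -3/5, 3/10, 1, -13/10, 3/5; SSR = 7/2.

SSR = 3.5000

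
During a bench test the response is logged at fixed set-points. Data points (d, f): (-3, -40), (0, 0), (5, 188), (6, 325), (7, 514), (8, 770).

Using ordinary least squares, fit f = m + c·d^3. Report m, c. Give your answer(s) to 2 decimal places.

m = 0.19, c = 1.50

Forming AᵀA = [[6, 1169]; [1169, 442803]] and Aᵀf = [1757, 665322]ᵀ gives AᵀA·[m, c]ᵀ = Aᵀf.
Δ = 6·442803 − 1169² = 1290257.
m = (1757·442803 − 1169·665322)/1290257 = 243453/1290257; c = (6·665322 − 1169·1757)/1290257 = 1937999/1290257.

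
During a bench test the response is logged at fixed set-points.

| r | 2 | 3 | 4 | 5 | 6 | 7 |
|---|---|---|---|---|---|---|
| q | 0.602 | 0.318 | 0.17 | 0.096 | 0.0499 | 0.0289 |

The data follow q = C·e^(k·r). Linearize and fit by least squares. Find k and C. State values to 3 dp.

k = -0.609, C = 1.990

Linearized form: ln q = k·r + ln C. From the 6 transformed points,
XᵀX = [[139.0000, 27.0000]; [27.0000, 6]], rhs = [-66.0508, -12.3102]ᵀ  (here Σr = 27.0000, Σ(r)² = 139.0000, Σln q = -12.3102, Σr·ln q = -66.0508).
Δ = 139.0000·6 − (27.0000)² = 105.0000; k = (-66.0508·6 − 27.0000·-12.3102)/105.0000 = -0.60885, ln C = (139.0000·-12.3102 − 27.0000·-66.0508)/105.0000 = 0.68811, so C = exp(0.68811) = 1.98994.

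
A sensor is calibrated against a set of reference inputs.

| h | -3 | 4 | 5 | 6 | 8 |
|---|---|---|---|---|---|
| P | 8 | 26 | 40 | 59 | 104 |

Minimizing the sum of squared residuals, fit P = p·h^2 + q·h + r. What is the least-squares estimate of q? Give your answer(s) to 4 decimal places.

Setting ∂/∂p … = 0 gives: 6354·p + 890·q + 150·r = 10268;  890·p + 150·q + 20·r = 1466;  150·p + 20·q + 5·r = 237.
(Σh^2·h^2 = 6354, Σh^2·h = 890, Σh^2 = 150, Σh·h = 150, Σh = 20, Σ1 = 5, Σh^2·P = 10268, Σh·P = 1466, ΣP = 237.)
Row-reducing yields p = 1771/1142, q = 5569/5710, r = -8636/2855.

q = 0.9753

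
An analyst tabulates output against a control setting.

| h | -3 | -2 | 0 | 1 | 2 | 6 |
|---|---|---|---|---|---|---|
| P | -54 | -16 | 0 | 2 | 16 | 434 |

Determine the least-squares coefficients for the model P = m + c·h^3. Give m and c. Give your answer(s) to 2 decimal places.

m = 0.05, c = 2.01

AᵀA·[m, c]ᵀ = AᵀP reads: 6·m + 190·c = 382;  190·m + 47514·c = 95460.
(Σ1 = 6, Σh^3 = 190, Σh^3·h^3 = 47514, ΣP = 382, Σh^3·P = 95460.)
Determinant 6·47514 − 190² = 248984.
m = (382·47514 − 190·95460)/248984 = 3237/62246; c = (6·95460 − 190·382)/248984 = 125045/62246.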